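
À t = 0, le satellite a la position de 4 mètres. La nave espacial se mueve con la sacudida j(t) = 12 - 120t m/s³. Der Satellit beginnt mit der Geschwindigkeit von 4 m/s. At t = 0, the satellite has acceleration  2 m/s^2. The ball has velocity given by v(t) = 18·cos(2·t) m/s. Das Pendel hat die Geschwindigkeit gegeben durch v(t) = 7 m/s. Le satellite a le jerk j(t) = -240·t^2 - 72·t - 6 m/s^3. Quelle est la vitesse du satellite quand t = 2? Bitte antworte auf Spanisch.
Para resolver esto, necesitamos tomar 2 antiderivadas de nuestra ecuación de la sacudida j(t) = -240·t^2 - 72·t - 6. Tomando ∫j(t)dt y aplicando a(0) = 2, encontramos a(t) = -80·t^3 - 36·t^2 - 6·t + 2. La integral de la aceleración, con v(0) = 4, da la velocidad: v(t) = -20·t^4 - 12·t^3 - 3·t^2 + 2·t + 4. Tenemos la velocidad v(t) = -20·t^4 - 12·t^3 - 3·t^2 + 2·t + 4. Sustituyendo t = 2: v(2) = -420.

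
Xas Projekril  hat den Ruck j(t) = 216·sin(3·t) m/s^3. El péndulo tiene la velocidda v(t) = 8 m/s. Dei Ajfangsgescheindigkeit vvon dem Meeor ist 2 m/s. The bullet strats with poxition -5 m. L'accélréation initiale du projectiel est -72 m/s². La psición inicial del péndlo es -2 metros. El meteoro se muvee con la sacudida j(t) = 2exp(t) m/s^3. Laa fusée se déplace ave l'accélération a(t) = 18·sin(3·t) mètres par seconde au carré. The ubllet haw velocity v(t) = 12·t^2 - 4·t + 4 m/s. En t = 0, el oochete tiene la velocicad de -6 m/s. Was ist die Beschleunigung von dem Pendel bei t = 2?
Ausgehend von der Geschwindigkeit v(t) = 8, nehmen wir 1 Ableitung. Durch Ableiten von der Geschwindigkeit erhalten wir die Beschleunigung: a(t) = 0. Wir haben die Beschleunigung a(t) = 0. Durch Einsetzen von t = 2: a(2) = 0.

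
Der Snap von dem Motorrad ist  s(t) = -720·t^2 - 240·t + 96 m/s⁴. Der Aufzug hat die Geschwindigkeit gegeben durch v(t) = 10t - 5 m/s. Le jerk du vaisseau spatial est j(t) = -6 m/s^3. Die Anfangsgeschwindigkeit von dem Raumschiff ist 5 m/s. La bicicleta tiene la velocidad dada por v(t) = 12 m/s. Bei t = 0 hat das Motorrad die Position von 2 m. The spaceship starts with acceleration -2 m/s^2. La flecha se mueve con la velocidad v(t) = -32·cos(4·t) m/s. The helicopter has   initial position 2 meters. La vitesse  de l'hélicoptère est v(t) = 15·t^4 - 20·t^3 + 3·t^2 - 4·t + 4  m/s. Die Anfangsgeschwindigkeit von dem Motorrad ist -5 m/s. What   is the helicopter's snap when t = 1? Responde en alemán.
Um dies zu lösen, müssen wir 3 Ableitungen unserer Gleichung für die Geschwindigkeit v(t) = 15·t^4 - 20·t^3 + 3·t^2 - 4·t + 4 nehmen. Durch Ableiten von der Geschwindigkeit erhalten wir die Beschleunigung: a(t) = 60·t^3 - 60·t^2 + 6·t - 4. Mit d/dt von a(t) finden wir j(t) = 180·t^2 - 120·t + 6. Durch Ableiten von dem Ruck erhalten wir den Snap: s(t) = 360·t - 120. Mit s(t) = 360·t - 120 und Einsetzen von t = 1, finden wir s = 240.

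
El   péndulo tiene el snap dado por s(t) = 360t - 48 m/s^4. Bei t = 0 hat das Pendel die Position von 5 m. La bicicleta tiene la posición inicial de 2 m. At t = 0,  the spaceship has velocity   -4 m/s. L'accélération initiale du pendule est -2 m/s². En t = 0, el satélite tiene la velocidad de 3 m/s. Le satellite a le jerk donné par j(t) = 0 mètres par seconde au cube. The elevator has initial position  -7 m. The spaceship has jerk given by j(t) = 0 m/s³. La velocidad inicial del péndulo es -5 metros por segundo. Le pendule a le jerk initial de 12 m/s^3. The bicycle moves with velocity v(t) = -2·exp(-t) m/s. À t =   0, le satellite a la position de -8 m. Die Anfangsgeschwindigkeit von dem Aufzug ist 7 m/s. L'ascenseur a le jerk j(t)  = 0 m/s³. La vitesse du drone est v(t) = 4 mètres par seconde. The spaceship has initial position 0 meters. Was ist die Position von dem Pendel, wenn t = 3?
Wir müssen unsere Gleichung für den Snap s(t) = 360·t - 48 4-mal integrieren. Die Stammfunktion von dem Snap ist der Ruck. Mit j(0) = 12 erhalten wir j(t) = 180·t^2 - 48·t + 12. Durch Integration von dem Ruck und Verwendung der Anfangsbedingung a(0) = -2, erhalten wir a(t) = 60·t^3 - 24·t^2 + 12·t - 2. Das Integral von der Beschleunigung ist die Geschwindigkeit. Mit v(0) = -5 erhalten wir v(t) = 15·t^4 - 8·t^3 + 6·t^2 - 2·t - 5. Mit ∫v(t)dt und Anwendung von x(0) = 5, finden wir x(t) = 3·t^5 - 2·t^4 + 2·t^3 - t^2 - 5·t + 5. Aus der Gleichung für die Position x(t) = 3·t^5 - 2·t^4 + 2·t^3 - t^2 - 5·t + 5, setzen wir t = 3 ein und erhalten x = 602.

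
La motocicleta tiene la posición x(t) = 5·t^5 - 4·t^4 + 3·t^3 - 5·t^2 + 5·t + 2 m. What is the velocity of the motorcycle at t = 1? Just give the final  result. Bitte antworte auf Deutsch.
Die Geschwindigkeit bei t = 1 ist v = 13.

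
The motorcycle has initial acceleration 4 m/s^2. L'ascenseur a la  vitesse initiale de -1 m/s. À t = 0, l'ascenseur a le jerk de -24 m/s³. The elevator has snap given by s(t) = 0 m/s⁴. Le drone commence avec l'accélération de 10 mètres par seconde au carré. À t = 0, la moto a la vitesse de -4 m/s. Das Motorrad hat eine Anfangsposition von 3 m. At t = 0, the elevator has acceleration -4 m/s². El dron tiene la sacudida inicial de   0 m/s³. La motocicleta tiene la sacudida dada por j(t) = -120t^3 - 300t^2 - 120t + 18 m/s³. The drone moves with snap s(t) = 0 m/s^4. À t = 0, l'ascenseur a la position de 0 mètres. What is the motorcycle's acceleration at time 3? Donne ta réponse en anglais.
We must find the antiderivative of our jerk equation j(t) = -120·t^3 - 300·t^2 - 120·t + 18 1 time. Taking ∫j(t)dt and applying a(0) = 4, we find a(t) = -30·t^4 - 100·t^3 - 60·t^2 + 18·t + 4. Using a(t) = -30·t^4 - 100·t^3 - 60·t^2 + 18·t + 4 and substituting t = 3, we find a = -5612.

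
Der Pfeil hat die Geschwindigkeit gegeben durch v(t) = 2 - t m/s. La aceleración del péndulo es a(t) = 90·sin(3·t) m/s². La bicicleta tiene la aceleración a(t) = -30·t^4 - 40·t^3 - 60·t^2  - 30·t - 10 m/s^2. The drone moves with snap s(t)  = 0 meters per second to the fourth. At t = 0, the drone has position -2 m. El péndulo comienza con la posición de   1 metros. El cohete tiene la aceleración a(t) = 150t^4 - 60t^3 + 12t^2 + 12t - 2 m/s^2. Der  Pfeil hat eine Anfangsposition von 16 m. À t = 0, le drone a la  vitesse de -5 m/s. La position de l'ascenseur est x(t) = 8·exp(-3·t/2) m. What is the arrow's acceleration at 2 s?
We must differentiate our velocity equation v(t) = 2 - t 1 time. Taking d/dt of v(t), we find a(t) = -1. Using a(t) = -1 and substituting t = 2, we find a = -1.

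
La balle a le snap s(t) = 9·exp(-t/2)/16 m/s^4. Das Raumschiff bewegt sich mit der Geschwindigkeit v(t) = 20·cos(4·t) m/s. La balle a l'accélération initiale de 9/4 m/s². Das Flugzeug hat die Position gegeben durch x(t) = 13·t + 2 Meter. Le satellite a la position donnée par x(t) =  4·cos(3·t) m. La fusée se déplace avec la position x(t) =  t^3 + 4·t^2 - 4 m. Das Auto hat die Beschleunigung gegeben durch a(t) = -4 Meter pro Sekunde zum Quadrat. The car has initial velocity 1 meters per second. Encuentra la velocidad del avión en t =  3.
Debemos derivar nuestra ecuación de la posición x(t) = 13·t + 2 1 vez. La derivada de la posición da la velocidad: v(t) = 13. Usando v(t) = 13 y sustituyendo t = 3, encontramos v = 13.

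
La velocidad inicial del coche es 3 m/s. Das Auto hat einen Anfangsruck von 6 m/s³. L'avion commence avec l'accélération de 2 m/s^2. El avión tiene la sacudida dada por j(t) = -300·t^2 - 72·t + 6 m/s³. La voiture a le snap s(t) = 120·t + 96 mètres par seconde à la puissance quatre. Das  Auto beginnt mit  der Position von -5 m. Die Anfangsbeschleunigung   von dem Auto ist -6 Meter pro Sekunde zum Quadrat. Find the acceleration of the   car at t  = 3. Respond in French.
Pour résoudre ceci, nous devons prendre 2 intégrales de notre équation du snap s(t) = 120·t + 96. En prenant ∫s(t)dt et en appliquant j(0) = 6, nous trouvons j(t) = 60·t^2 + 96·t + 6. La primitive du jerk est l'accélération. En utilisant a(0) = -6, nous obtenons a(t) = 20·t^3 + 48·t^2 + 6·t - 6. Nous avons l'accélération a(t) = 20·t^3 + 48·t^2 + 6·t - 6. En substituant t = 3: a(3) = 984.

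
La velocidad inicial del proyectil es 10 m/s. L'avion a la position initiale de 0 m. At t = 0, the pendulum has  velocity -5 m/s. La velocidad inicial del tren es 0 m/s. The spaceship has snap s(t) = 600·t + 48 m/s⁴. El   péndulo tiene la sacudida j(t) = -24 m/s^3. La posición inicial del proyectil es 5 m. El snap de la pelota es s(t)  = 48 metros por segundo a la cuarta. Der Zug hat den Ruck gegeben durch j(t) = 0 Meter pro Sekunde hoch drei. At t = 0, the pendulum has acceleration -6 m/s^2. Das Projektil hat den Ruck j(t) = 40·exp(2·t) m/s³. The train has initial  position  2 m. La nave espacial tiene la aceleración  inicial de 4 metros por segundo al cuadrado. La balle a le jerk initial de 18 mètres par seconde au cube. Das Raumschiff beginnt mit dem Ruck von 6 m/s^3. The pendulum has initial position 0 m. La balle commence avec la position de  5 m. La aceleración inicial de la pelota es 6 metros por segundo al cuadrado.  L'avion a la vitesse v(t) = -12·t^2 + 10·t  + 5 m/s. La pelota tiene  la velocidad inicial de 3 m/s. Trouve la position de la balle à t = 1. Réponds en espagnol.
Necesitamos integrar nuestra ecuación del snap s(t) = 48 4 veces. Integrando el snap y usando la condición inicial j(0) = 18, obtenemos j(t) = 48·t + 18. La antiderivada de la sacudida, con a(0) = 6, da la aceleración: a(t) = 24·t^2 + 18·t + 6. Tomando ∫a(t)dt y aplicando v(0) = 3, encontramos v(t) = 8·t^3 + 9·t^2 + 6·t + 3. Integrando la velocidad y usando la condición inicial x(0) = 5, obtenemos x(t) = 2·t^4 + 3·t^3 + 3·t^2 + 3·t + 5. De la ecuación de la posición x(t) = 2·t^4 + 3·t^3 + 3·t^2 + 3·t + 5, sustituimos t = 1 para obtener x = 16.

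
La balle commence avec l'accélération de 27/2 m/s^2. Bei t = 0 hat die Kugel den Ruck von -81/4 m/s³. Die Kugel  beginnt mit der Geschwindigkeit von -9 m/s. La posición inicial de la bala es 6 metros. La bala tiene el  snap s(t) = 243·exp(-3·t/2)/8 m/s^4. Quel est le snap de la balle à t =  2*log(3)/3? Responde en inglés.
We have snap s(t) = 243·exp(-3·t/2)/8. Substituting t = 2*log(3)/3: s(2*log(3)/3) = 81/8.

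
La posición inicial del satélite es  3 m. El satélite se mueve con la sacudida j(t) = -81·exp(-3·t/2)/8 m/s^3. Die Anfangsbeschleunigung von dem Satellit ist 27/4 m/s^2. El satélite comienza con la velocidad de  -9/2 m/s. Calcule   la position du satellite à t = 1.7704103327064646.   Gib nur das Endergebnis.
La position à t = 1.7704103327064646 est x = 0.210766749328124.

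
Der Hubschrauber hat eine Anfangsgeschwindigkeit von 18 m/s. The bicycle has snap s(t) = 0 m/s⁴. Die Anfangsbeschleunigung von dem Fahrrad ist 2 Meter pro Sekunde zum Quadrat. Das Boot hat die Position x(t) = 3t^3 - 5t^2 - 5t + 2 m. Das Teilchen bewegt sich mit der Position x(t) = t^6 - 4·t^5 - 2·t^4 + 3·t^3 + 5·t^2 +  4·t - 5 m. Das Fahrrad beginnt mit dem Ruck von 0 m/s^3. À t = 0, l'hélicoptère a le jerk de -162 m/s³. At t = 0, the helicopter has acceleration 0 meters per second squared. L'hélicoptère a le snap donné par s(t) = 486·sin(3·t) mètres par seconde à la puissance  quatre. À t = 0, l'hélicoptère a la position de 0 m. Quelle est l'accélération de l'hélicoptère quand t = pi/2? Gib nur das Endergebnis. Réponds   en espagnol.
La respuesta es 54.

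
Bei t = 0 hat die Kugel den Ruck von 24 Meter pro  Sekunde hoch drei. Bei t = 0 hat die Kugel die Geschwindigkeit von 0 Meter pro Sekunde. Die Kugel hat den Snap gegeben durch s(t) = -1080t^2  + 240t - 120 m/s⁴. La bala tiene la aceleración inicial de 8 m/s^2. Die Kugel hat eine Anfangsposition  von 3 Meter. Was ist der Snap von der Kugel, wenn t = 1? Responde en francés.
Nous avons le snap s(t) = -1080·t^2 + 240·t - 120. En substituant t = 1: s(1) = -960.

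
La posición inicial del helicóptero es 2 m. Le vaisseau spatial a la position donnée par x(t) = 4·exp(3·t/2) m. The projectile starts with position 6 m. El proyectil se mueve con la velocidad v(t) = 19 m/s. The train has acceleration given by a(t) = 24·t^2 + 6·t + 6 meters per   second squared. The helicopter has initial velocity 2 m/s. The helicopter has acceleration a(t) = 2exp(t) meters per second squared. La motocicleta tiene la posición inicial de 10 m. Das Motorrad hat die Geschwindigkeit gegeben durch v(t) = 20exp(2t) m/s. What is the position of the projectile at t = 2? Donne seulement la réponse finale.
The answer is 44.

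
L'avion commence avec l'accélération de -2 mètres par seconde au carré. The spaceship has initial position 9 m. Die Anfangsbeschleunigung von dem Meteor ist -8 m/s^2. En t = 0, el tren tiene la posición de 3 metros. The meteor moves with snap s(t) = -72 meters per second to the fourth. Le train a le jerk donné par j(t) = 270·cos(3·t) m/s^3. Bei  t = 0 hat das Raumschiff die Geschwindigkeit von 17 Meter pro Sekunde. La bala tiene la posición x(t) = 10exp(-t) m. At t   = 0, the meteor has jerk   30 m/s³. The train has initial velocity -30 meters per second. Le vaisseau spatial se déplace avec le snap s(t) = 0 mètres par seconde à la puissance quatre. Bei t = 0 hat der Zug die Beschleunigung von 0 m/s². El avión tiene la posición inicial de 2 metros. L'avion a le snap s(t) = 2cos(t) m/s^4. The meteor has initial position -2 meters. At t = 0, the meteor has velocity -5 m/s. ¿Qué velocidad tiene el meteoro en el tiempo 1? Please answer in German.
Um dies zu lösen, müssen wir 3 Stammfunktionen unserer Gleichung für den Snap s(t) = -72 finden. Durch Integration von dem Snap und Verwendung der Anfangsbedingung j(0) = 30, erhalten wir j(t) = 30 - 72·t. Die Stammfunktion von dem Ruck, mit a(0) = -8, ergibt die Beschleunigung: a(t) = -36·t^2 + 30·t - 8. Durch Integration von der Beschleunigung und Verwendung der Anfangsbedingung v(0) = -5, erhalten wir v(t) = -12·t^3 + 15·t^2 - 8·t - 5. Aus der Gleichung für die Geschwindigkeit v(t) = -12·t^3 + 15·t^2 - 8·t - 5, setzen wir t = 1 ein und erhalten v = -10.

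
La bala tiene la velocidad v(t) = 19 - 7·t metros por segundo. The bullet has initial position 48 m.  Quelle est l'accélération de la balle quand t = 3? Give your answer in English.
Starting from velocity v(t) = 19 - 7·t, we take 1 derivative. Taking d/dt of v(t), we find a(t) = -7. From the given acceleration equation a(t) = -7, we substitute t = 3 to get a = -7.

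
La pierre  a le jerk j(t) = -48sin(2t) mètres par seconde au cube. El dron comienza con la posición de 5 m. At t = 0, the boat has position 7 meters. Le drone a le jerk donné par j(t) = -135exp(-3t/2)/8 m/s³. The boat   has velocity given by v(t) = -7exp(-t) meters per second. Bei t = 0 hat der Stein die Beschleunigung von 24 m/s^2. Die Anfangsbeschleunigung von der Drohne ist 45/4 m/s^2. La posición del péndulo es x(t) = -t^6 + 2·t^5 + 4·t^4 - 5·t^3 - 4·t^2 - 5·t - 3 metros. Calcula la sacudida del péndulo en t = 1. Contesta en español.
Partiendo de la posición x(t) = -t^6 + 2·t^5 + 4·t^4 - 5·t^3 - 4·t^2 - 5·t - 3, tomamos 3 derivadas. Derivando la posición, obtenemos la velocidad: v(t) = -6·t^5 + 10·t^4 + 16·t^3 - 15·t^2 - 8·t - 5. Tomando d/dt de v(t), encontramos a(t) = -30·t^4 + 40·t^3 + 48·t^2 - 30·t - 8. Tomando d/dt de a(t), encontramos j(t) = -120·t^3 + 120·t^2 + 96·t - 30. Usando j(t) = -120·t^3 + 120·t^2 + 96·t - 30 y sustituyendo t = 1, encontramos j = 66.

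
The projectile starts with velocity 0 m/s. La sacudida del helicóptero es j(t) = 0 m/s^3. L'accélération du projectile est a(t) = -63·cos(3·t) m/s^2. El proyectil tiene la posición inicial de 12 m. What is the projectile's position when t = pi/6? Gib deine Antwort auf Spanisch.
Debemos encontrar la antiderivada de nuestra ecuación de la aceleración a(t) = -63·cos(3·t) 2 veces. Tomando ∫a(t)dt y aplicando v(0) = 0, encontramos v(t) = -21·sin(3·t). Tomando ∫v(t)dt y aplicando x(0) = 12, encontramos x(t) = 7·cos(3·t) + 5. Usando x(t) = 7·cos(3·t) + 5 y sustituyendo t = pi/6, encontramos x = 5.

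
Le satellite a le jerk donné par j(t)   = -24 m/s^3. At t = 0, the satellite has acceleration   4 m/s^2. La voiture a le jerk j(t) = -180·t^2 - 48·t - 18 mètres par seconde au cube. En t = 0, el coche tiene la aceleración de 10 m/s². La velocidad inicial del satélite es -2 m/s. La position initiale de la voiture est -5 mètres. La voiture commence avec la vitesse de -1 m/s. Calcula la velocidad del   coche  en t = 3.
Partiendo de la sacudida j(t) = -180·t^2 - 48·t - 18, tomamos 2 antiderivadas. La integral de la sacudida es la aceleración. Usando a(0) = 10, obtenemos a(t) = -60·t^3 - 24·t^2 - 18·t + 10. La antiderivada de la aceleración es la velocidad. Usando v(0) = -1, obtenemos v(t) = -15·t^4 - 8·t^3 - 9·t^2 + 10·t - 1. Tenemos la velocidad v(t) = -15·t^4 - 8·t^3 - 9·t^2 + 10·t - 1. Sustituyendo t = 3: v(3) = -1483.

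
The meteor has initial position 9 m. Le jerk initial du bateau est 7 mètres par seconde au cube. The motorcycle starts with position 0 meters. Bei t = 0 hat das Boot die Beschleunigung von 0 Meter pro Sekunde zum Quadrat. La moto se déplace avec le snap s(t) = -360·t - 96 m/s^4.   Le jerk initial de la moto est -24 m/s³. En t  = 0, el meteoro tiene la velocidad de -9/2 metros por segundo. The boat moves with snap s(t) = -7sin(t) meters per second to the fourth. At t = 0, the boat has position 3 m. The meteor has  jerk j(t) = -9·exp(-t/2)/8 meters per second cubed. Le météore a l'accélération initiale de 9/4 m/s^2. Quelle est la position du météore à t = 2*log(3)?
Pour résoudre ceci, nous devons prendre 3 primitives de notre équation du jerk j(t) = -9·exp(-t/2)/8. L'intégrale du jerk est l'accélération. En utilisant a(0) = 9/4, nous obtenons a(t) = 9·exp(-t/2)/4. L'intégrale de l'accélération est la vitesse. En utilisant v(0) = -9/2, nous obtenons v(t) = -9·exp(-t/2)/2. En prenant ∫v(t)dt et en appliquant x(0) = 9, nous trouvons x(t) = 9·exp(-t/2). En utilisant x(t) = 9·exp(-t/2) et en substituant t = 2*log(3), nous trouvons x = 3.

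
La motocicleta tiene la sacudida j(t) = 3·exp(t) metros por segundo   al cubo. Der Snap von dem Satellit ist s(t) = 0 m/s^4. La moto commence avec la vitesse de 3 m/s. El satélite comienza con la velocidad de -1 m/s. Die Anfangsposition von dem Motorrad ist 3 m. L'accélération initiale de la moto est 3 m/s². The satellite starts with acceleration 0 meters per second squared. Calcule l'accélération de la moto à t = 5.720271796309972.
Pour résoudre ceci, nous devons prendre 1 intégrale de notre équation du jerk j(t) = 3·exp(t). L'intégrale du jerk est l'accélération. En utilisant a(0) = 3, nous obtenons a(t) = 3·exp(t). De l'équation de l'accélération a(t) = 3·exp(t), nous substituons t = 5.720271796309972 pour obtenir a = 914.963418759112.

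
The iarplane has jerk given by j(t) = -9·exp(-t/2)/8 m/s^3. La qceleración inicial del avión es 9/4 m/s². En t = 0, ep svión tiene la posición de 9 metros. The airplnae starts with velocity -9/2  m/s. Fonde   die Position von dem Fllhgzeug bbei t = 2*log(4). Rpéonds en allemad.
Wir müssen die Stammfunktion unserer Gleichung für den Ruck j(t) = -9·exp(-t/2)/8 3-mal finden. Mit ∫j(t)dt und Anwendung von a(0) = 9/4, finden wir a(t) = 9·exp(-t/2)/4. Das Integral von der Beschleunigung, mit v(0) = -9/2, ergibt die Geschwindigkeit: v(t) = -9·exp(-t/2)/2. Die Stammfunktion von der Geschwindigkeit ist die Position. Mit x(0) = 9 erhalten wir x(t) = 9·exp(-t/2). Wir haben die Position x(t) = 9·exp(-t/2). Durch Einsetzen von t = 2*log(4): x(2*log(4)) = 9/4.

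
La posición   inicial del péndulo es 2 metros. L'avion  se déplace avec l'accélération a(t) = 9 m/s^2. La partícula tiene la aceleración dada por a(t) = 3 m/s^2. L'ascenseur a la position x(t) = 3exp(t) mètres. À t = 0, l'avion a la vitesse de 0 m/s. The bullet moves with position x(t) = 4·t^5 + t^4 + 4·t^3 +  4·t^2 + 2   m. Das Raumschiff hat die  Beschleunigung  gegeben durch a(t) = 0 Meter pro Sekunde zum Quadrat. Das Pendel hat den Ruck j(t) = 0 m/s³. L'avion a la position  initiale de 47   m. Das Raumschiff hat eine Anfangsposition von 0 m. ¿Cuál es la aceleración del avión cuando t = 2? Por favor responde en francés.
De l'équation de l'accélération a(t) = 9, nous substituons t = 2 pour obtenir a = 9.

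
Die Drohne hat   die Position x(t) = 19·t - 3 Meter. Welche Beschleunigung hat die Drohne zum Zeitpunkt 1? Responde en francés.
Nous devons dériver notre équation de la position x(t) = 19·t - 3 2 fois. En prenant d/dt de x(t), nous trouvons v(t) = 19. En prenant d/dt de v(t), nous trouvons a(t) = 0. De l'équation de l'accélération a(t) = 0, nous substituons t = 1 pour obtenir a = 0.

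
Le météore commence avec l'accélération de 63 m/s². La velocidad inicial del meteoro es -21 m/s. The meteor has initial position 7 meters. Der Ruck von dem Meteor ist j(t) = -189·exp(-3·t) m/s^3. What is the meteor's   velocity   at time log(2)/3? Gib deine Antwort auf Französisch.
Pour résoudre ceci, nous devons prendre 2 primitives de notre équation du jerk j(t) = -189·exp(-3·t). En prenant ∫j(t)dt et en appliquant a(0) = 63, nous trouvons a(t) = 63·exp(-3·t). La primitive de l'accélération, avec v(0) = -21, donne la vitesse: v(t) = -21·exp(-3·t). Nous avons la vitesse v(t) = -21·exp(-3·t). En substituant t = log(2)/3: v(log(2)/3) = -21/2.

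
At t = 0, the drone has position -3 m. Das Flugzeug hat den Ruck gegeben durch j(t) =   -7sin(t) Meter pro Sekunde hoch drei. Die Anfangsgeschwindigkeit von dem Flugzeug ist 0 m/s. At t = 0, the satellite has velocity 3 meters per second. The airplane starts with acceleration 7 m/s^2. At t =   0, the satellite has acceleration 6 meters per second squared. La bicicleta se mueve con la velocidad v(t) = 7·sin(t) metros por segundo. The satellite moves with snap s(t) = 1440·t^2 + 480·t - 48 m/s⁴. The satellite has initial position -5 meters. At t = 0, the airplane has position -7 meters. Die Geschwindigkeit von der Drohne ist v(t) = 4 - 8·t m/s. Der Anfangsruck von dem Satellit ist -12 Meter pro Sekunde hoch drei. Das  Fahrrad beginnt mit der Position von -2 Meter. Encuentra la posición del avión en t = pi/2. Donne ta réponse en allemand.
Um dies zu lösen, müssen wir 3 Integrale unserer Gleichung für den Ruck j(t) = -7·sin(t) finden. Mit ∫j(t)dt und Anwendung von a(0) = 7, finden wir a(t) = 7·cos(t). Das Integral von der Beschleunigung, mit v(0) = 0, ergibt die Geschwindigkeit: v(t) = 7·sin(t). Durch Integration von der Geschwindigkeit und Verwendung der Anfangsbedingung x(0) = -7, erhalten wir x(t) = -7·cos(t). Wir haben die Position x(t) = -7·cos(t). Durch Einsetzen von t = pi/2: x(pi/2) = 0.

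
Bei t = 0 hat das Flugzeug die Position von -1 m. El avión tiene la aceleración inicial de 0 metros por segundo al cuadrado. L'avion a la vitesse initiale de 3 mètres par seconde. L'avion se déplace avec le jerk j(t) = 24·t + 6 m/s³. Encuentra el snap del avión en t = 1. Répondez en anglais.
We must differentiate our jerk equation j(t) = 24·t + 6 1 time. The derivative of jerk gives snap: s(t) = 24. We have snap s(t) = 24. Substituting t = 1: s(1) = 24.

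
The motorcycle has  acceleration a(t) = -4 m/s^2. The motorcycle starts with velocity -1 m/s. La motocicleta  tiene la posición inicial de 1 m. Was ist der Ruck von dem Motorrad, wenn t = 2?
Ausgehend von der Beschleunigung a(t) = -4, nehmen wir 1 Ableitung. Die Ableitung von der Beschleunigung ergibt den Ruck: j(t) = 0. Mit j(t) = 0 und Einsetzen von t = 2, finden wir j = 0.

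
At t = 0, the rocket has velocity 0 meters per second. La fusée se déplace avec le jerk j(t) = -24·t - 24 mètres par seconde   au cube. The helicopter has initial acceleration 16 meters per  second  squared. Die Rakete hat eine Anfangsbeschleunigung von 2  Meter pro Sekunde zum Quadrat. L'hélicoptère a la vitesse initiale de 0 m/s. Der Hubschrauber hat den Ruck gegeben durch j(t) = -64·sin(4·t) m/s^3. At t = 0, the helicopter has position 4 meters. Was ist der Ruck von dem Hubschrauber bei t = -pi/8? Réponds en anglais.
We have jerk j(t) = -64·sin(4·t). Substituting t = -pi/8: j(-pi/8) = 64.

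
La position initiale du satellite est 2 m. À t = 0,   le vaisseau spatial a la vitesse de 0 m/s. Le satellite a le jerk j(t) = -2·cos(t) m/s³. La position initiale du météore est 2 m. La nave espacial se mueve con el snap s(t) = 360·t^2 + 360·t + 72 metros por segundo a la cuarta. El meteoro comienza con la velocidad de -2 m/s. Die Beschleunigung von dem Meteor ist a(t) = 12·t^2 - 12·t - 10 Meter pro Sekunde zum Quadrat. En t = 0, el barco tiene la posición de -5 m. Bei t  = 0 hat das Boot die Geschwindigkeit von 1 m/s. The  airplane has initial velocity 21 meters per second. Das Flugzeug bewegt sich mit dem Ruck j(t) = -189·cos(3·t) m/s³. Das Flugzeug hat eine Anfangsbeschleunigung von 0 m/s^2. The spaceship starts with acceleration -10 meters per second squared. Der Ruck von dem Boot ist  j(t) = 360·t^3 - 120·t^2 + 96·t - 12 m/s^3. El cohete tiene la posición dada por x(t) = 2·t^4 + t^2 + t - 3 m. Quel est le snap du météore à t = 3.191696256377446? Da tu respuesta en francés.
Nous devons dériver notre équation de l'accélération a(t) = 12·t^2 - 12·t - 10 2 fois. En prenant d/dt de a(t), nous trouvons j(t) = 24·t - 12. En dérivant le jerk, nous obtenons le snap: s(t) = 24. En utilisant s(t) = 24 et en substituant t = 3.191696256377446, nous trouvons s = 24.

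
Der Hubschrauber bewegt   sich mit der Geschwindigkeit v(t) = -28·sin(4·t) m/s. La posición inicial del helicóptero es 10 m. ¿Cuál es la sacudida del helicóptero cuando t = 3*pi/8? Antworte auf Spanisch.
Partiendo de la velocidad v(t) = -28·sin(4·t), tomamos 2 derivadas. La derivada de la velocidad da la aceleración: a(t) = -112·cos(4·t). Tomando d/dt de a(t), encontramos j(t) = 448·sin(4·t). Tenemos la sacudida j(t) = 448·sin(4·t). Sustituyendo t = 3*pi/8: j(3*pi/8) = -448.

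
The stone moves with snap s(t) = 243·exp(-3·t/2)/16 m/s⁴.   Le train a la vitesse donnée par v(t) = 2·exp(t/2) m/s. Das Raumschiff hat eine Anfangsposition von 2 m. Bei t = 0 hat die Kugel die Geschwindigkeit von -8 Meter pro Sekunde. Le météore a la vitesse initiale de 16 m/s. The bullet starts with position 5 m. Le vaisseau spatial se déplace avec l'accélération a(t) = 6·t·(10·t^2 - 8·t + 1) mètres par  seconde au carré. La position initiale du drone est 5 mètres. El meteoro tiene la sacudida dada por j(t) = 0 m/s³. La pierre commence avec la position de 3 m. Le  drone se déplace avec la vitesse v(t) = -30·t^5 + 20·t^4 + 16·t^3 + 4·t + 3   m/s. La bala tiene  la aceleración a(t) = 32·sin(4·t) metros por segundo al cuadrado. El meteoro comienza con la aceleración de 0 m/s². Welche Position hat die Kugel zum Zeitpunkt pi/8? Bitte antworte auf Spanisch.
Debemos encontrar la antiderivada de nuestra ecuación de la aceleración a(t) = 32·sin(4·t) 2 veces. La antiderivada de la aceleración es la velocidad. Usando v(0) = -8, obtenemos v(t) = -8·cos(4·t). La integral de la velocidad es la posición. Usando x(0) = 5, obtenemos x(t) = 5 - 2·sin(4·t). Tenemos la posición x(t) = 5 - 2·sin(4·t). Sustituyendo t = pi/8: x(pi/8) = 3.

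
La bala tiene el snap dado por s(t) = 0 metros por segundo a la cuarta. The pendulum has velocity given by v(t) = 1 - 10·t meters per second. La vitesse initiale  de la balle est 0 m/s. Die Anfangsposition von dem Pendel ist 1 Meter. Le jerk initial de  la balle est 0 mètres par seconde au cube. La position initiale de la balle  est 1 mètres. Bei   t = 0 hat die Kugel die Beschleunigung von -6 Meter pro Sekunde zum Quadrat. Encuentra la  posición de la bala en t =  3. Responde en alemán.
Um dies zu lösen, müssen wir 4 Stammfunktionen unserer Gleichung für den Snap s(t) = 0 finden. Durch Integration von dem Snap und Verwendung der Anfangsbedingung j(0) = 0, erhalten wir j(t) = 0. Mit ∫j(t)dt und Anwendung von a(0) = -6, finden wir a(t) = -6. Das Integral von der Beschleunigung ist die Geschwindigkeit. Mit v(0) = 0 erhalten wir v(t) = -6·t. Die Stammfunktion von der Geschwindigkeit, mit x(0) = 1, ergibt die Position: x(t) = 1 - 3·t^2. Wir haben die Position x(t) = 1 - 3·t^2. Durch Einsetzen von t = 3: x(3) = -26.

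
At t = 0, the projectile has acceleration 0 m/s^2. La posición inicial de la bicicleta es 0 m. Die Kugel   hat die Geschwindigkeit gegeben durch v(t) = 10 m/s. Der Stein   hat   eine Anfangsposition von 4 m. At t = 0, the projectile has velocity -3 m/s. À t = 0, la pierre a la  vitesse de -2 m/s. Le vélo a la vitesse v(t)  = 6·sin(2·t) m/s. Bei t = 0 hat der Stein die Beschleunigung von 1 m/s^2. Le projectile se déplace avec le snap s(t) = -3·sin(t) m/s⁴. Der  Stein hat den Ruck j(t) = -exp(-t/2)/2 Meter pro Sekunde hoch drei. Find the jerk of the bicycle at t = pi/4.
To solve this, we need to take 2 derivatives of our velocity equation v(t) = 6·sin(2·t). Taking d/dt of v(t), we find a(t) = 12·cos(2·t). The derivative of acceleration gives jerk: j(t) = -24·sin(2·t). Using j(t) = -24·sin(2·t) and substituting t = pi/4, we find j = -24.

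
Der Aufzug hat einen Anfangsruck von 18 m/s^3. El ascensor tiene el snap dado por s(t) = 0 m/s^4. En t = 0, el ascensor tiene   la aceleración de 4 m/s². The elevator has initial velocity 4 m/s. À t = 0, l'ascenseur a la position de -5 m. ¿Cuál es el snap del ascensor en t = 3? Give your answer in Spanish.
Usando s(t) = 0 y sustituyendo t = 3, encontramos s = 0.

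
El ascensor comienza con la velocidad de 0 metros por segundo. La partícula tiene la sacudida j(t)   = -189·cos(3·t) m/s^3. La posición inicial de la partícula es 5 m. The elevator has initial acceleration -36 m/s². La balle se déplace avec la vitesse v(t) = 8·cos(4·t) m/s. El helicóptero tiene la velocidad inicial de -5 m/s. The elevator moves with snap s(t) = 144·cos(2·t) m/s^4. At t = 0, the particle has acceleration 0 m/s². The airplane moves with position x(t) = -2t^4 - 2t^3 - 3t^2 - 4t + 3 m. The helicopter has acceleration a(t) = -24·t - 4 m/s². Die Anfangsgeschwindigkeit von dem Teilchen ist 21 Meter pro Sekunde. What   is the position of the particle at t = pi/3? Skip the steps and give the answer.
The position at t = pi/3 is x = 5.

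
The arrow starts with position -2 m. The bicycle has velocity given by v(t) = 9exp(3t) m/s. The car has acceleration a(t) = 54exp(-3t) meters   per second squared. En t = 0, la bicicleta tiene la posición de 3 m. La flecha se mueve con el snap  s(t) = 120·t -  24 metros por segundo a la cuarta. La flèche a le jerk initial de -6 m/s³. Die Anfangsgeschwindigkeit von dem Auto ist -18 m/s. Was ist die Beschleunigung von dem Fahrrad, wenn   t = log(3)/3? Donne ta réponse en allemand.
Wir müssen unsere Gleichung für die Geschwindigkeit v(t) = 9·exp(3·t) 1-mal ableiten. Durch Ableiten von der Geschwindigkeit erhalten wir die Beschleunigung: a(t) = 27·exp(3·t). Mit a(t) = 27·exp(3·t) und Einsetzen von t = log(3)/3, finden wir a = 81.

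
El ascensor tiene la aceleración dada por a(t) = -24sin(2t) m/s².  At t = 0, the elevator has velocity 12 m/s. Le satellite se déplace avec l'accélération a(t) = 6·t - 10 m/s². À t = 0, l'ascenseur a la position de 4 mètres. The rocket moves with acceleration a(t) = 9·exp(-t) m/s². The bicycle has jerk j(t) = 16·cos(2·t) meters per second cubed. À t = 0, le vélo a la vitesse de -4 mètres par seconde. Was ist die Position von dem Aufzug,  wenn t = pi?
Wir müssen unsere Gleichung für die Beschleunigung a(t) = -24·sin(2·t) 2-mal integrieren. Durch Integration von der Beschleunigung und Verwendung der Anfangsbedingung v(0) = 12, erhalten wir v(t) = 12·cos(2·t). Durch Integration von der Geschwindigkeit und Verwendung der Anfangsbedingung x(0) = 4, erhalten wir x(t) = 6·sin(2·t) + 4. Mit x(t) = 6·sin(2·t) + 4 und Einsetzen von t = pi, finden wir x = 4.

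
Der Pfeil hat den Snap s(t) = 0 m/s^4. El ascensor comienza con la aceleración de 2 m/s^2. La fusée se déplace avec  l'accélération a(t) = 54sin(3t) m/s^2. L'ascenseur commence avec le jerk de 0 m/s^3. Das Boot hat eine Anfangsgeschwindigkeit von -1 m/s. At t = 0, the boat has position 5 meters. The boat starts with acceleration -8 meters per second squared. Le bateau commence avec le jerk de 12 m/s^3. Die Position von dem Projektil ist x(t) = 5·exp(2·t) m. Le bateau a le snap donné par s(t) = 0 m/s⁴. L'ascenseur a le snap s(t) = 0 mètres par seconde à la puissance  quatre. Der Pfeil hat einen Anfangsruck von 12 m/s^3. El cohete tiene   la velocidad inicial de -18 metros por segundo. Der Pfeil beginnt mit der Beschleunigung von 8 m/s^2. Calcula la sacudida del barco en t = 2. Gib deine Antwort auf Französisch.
Nous devons trouver la primitive de notre équation du snap s(t) = 0 1 fois. L'intégrale du snap est le jerk. En utilisant j(0) = 12, nous obtenons j(t) = 12. De l'équation du jerk j(t) = 12, nous substituons t = 2 pour obtenir j = 12.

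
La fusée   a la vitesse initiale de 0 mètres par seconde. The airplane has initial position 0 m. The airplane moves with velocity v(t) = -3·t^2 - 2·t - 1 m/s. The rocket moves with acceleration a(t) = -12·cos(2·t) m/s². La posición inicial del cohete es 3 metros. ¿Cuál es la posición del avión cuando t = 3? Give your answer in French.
Nous devons intégrer notre équation de la vitesse v(t) = -3·t^2 - 2·t - 1 1 fois. L'intégrale de la vitesse est la position. En utilisant x(0) = 0, nous obtenons x(t) = -t^3 - t^2 - t. Nous avons la position x(t) = -t^3 - t^2 - t. En substituant t = 3: x(3) = -39.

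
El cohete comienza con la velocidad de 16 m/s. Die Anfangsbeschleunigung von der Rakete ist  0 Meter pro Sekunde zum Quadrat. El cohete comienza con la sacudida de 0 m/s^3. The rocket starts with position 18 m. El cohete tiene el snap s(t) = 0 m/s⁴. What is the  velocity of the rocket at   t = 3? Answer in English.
Starting from snap s(t) = 0, we take 3 integrals. The integral of snap, with j(0) = 0, gives jerk: j(t) = 0. The antiderivative of jerk is acceleration. Using a(0) = 0, we get a(t) = 0. Taking ∫a(t)dt and applying v(0) = 16, we find v(t) = 16. We have velocity v(t) = 16. Substituting t = 3: v(3) = 16.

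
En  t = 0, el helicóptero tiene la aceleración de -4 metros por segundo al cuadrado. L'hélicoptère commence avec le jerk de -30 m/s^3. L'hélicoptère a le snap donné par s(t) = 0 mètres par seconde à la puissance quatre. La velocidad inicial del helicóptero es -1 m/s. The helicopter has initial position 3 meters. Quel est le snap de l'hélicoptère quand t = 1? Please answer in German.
Mit s(t) = 0 und Einsetzen von t = 1, finden wir s = 0.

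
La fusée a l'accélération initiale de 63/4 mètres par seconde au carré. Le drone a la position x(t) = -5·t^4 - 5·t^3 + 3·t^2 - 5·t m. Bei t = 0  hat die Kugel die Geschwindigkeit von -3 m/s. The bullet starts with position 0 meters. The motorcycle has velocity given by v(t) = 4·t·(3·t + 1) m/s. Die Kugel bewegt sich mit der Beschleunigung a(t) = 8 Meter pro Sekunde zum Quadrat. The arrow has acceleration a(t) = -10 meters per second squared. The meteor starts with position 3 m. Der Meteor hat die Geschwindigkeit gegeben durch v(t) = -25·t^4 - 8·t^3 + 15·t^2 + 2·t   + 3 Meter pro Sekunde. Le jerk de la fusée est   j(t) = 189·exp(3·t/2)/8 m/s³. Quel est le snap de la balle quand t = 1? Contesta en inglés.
To solve this, we need to take 2 derivatives of our acceleration equation a(t) = 8. Differentiating acceleration, we get jerk: j(t) = 0. The derivative of jerk gives snap: s(t) = 0. From the given snap equation s(t) = 0, we substitute t = 1 to get s = 0.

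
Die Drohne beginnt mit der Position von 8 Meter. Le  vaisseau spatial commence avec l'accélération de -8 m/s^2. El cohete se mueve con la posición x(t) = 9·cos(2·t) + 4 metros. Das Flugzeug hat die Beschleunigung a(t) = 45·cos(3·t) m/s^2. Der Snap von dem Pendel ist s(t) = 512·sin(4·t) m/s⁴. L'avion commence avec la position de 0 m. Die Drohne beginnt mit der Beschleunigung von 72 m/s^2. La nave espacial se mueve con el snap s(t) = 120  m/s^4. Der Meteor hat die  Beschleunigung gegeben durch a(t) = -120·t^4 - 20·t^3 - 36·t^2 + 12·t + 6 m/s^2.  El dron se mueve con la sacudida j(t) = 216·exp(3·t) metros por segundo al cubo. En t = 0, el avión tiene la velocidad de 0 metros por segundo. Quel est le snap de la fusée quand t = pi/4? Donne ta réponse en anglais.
We must differentiate our position equation x(t) = 9·cos(2·t) + 4 4 times. The derivative of position gives velocity: v(t) = -18·sin(2·t). The derivative of velocity gives acceleration: a(t) = -36·cos(2·t). Taking d/dt of a(t), we find j(t) = 72·sin(2·t). The derivative of jerk gives snap: s(t) = 144·cos(2·t). Using s(t) = 144·cos(2·t) and substituting t = pi/4, we find s = 0.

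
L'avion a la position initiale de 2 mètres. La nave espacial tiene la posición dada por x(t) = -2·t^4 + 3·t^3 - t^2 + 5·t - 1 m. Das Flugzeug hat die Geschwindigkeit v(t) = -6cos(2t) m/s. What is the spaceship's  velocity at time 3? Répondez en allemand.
Um dies zu lösen, müssen wir 1 Ableitung unserer Gleichung für die Position x(t) = -2·t^4 + 3·t^3 - t^2 + 5·t - 1 nehmen. Die Ableitung von der Position ergibt die Geschwindigkeit: v(t) = -8·t^3 + 9·t^2 - 2·t + 5. Wir haben die Geschwindigkeit v(t) = -8·t^3 + 9·t^2 - 2·t + 5. Durch Einsetzen von t = 3: v(3) = -136.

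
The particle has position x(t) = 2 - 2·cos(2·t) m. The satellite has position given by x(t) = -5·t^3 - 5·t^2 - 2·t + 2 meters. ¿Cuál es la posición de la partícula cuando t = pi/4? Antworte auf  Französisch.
En utilisant x(t) = 2 - 2·cos(2·t) et en substituant t = pi/4, nous trouvons x = 2.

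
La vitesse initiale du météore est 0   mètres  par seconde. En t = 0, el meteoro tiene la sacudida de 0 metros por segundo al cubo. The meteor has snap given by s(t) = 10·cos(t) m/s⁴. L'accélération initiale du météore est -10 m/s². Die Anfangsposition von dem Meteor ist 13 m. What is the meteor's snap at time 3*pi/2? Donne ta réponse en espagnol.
De la ecuación del snap s(t) = 10·cos(t), sustituimos t = 3*pi/2 para obtener s = 0.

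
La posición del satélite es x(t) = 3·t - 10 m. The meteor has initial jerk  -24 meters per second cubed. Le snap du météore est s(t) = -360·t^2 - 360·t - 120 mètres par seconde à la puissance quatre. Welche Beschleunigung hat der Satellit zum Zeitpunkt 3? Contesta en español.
Debemos derivar nuestra ecuación de la posición x(t) = 3·t - 10 2 veces. Tomando d/dt de x(t), encontramos v(t) = 3. La derivada de la velocidad da la aceleración: a(t) = 0. De la ecuación de la aceleración a(t) = 0, sustituimos t = 3 para obtener a = 0.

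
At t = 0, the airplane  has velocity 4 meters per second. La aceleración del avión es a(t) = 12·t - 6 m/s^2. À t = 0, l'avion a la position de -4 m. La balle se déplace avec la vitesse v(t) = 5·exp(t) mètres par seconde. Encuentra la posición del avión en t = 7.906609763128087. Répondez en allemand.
Wir müssen unsere Gleichung für die Beschleunigung a(t) = 12·t - 6 2-mal integrieren. Durch Integration von der Beschleunigung und Verwendung der Anfangsbedingung v(0) = 4, erhalten wir v(t) = 6·t^2 - 6·t + 4. Das Integral von der Geschwindigkeit ist die Position. Mit x(0) = -4 erhalten wir x(t) = 2·t^3 - 3·t^2 + 4·t - 4. Wir haben die Position x(t) = 2·t^3 - 3·t^2 + 4·t - 4. Durch Einsetzen von t = 7.906609763128087: x(7.906609763128087) = 828.638168548938.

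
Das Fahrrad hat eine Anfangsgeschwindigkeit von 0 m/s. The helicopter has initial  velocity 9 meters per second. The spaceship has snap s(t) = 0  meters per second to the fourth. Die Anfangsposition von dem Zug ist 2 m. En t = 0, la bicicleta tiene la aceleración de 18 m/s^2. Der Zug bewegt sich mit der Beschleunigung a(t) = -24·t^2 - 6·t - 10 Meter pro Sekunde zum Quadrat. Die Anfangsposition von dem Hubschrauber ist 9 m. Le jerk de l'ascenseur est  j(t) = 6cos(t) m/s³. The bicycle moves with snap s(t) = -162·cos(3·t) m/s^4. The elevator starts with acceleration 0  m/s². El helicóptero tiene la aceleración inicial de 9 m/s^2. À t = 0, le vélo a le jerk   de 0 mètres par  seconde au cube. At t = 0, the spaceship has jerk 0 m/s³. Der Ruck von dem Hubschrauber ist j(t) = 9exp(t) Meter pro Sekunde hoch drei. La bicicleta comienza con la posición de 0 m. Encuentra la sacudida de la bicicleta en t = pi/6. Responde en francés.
Nous devons trouver la primitive de notre équation du snap s(t) = -162·cos(3·t) 1 fois. L'intégrale du snap, avec j(0) = 0, donne le jerk: j(t) = -54·sin(3·t). De l'équation du jerk j(t) = -54·sin(3·t), nous substituons t = pi/6 pour obtenir j = -54.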